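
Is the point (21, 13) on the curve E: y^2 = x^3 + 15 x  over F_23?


Check whether y^2 = x^3 + 15 x + 0 (mod 23) for (x, y) = (21, 13).
LHS: y^2 = 13^2 mod 23 = 8
RHS: x^3 + 15 x + 0 = 21^3 + 15*21 + 0 mod 23 = 8
LHS = RHS

Yes, on the curve


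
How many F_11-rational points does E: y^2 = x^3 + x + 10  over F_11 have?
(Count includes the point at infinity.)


For each x in F_11, count y with y^2 = x^3 + 1 x + 10 mod 11:
  x = 1: RHS = 1, y in [1, 10]  -> 2 point(s)
  x = 2: RHS = 9, y in [3, 8]  -> 2 point(s)
  x = 4: RHS = 1, y in [1, 10]  -> 2 point(s)
  x = 6: RHS = 1, y in [1, 10]  -> 2 point(s)
  x = 9: RHS = 0, y in [0]  -> 1 point(s)
Affine points: 9. Add the point at infinity: total = 10.

#E(F_11) = 10


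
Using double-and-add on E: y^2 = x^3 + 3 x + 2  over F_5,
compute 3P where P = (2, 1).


k = 3 = 11_2 (binary, LSB first: 11)
Double-and-add from P = (2, 1):
  bit 0 = 1: acc = O + (2, 1) = (2, 1)
  bit 1 = 1: acc = (2, 1) + (1, 4) = (1, 1)

3P = (1, 1)


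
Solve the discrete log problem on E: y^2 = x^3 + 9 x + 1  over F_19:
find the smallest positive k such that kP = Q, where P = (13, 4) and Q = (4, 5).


Enumerate multiples of P until we hit Q = (4, 5):
  1P = (13, 4)
  2P = (16, 2)
  3P = (1, 7)
  4P = (11, 5)
  5P = (0, 18)
  6P = (3, 13)
  7P = (4, 5)
Match found at i = 7.

k = 7


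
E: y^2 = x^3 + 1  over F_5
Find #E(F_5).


For each x in F_5, count y with y^2 = x^3 + 0 x + 1 mod 5:
  x = 0: RHS = 1, y in [1, 4]  -> 2 point(s)
  x = 2: RHS = 4, y in [2, 3]  -> 2 point(s)
  x = 4: RHS = 0, y in [0]  -> 1 point(s)
Affine points: 5. Add the point at infinity: total = 6.

#E(F_5) = 6


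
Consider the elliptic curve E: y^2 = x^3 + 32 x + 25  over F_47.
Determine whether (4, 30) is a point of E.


Check whether y^2 = x^3 + 32 x + 25 (mod 47) for (x, y) = (4, 30).
LHS: y^2 = 30^2 mod 47 = 7
RHS: x^3 + 32 x + 25 = 4^3 + 32*4 + 25 mod 47 = 29
LHS != RHS

No, not on the curve


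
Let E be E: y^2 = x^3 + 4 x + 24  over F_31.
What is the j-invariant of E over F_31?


Delta = -16(4 a^3 + 27 b^2) mod 31 = 1
-1728 * (4 a)^3 = -1728 * (4*4)^3 mod 31 = 1
j = 1 * 1^(-1) mod 31 = 1

j = 1 (mod 31)


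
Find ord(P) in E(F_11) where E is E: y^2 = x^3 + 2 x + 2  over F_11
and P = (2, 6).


Compute successive multiples of P until we hit O:
  1P = (2, 6)
  2P = (5, 7)
  3P = (9, 10)
  4P = (1, 4)
  5P = (1, 7)
  6P = (9, 1)
  7P = (5, 4)
  8P = (2, 5)
  ... (continuing to 9P)
  9P = O

ord(P) = 9


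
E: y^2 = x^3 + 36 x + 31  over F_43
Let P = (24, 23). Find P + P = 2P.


Doubling: s = (3 x1^2 + a) / (2 y1)
s = (3*24^2 + 36) / (2*23) mod 43 = 29
x3 = s^2 - 2 x1 mod 43 = 29^2 - 2*24 = 19
y3 = s (x1 - x3) - y1 mod 43 = 29 * (24 - 19) - 23 = 36

2P = (19, 36)


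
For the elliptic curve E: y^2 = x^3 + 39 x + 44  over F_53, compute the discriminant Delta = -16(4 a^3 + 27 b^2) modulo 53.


4 a^3 + 27 b^2 = 4*39^3 + 27*44^2 = 237276 + 52272 = 289548
Delta = -16 * (289548) = -4632768
Delta mod 53 = 15

Delta = 15 (mod 53)


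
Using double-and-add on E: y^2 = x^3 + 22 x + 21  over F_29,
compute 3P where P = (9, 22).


k = 3 = 11_2 (binary, LSB first: 11)
Double-and-add from P = (9, 22):
  bit 0 = 1: acc = O + (9, 22) = (9, 22)
  bit 1 = 1: acc = (9, 22) + (17, 1) = (4, 12)

3P = (4, 12)


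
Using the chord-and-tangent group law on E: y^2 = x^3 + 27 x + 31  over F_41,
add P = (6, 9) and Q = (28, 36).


P != Q, so use the chord formula.
s = (y2 - y1) / (x2 - x1) = (27) / (22) mod 41 = 18
x3 = s^2 - x1 - x2 mod 41 = 18^2 - 6 - 28 = 3
y3 = s (x1 - x3) - y1 mod 41 = 18 * (6 - 3) - 9 = 4

P + Q = (3, 4)


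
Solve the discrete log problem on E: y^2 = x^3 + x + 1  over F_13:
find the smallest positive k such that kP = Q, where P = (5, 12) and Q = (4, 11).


Enumerate multiples of P until we hit Q = (4, 11):
  1P = (5, 12)
  2P = (4, 2)
  3P = (0, 12)
  4P = (8, 1)
  5P = (12, 5)
  6P = (10, 6)
  7P = (1, 4)
  8P = (11, 2)
  9P = (7, 0)
  10P = (11, 11)
  11P = (1, 9)
  12P = (10, 7)
  13P = (12, 8)
  14P = (8, 12)
  15P = (0, 1)
  16P = (4, 11)
Match found at i = 16.

k = 16


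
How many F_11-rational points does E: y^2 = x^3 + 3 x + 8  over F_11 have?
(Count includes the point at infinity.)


For each x in F_11, count y with y^2 = x^3 + 3 x + 8 mod 11:
  x = 1: RHS = 1, y in [1, 10]  -> 2 point(s)
  x = 2: RHS = 0, y in [0]  -> 1 point(s)
  x = 3: RHS = 0, y in [0]  -> 1 point(s)
  x = 5: RHS = 5, y in [4, 7]  -> 2 point(s)
  x = 6: RHS = 0, y in [0]  -> 1 point(s)
  x = 7: RHS = 9, y in [3, 8]  -> 2 point(s)
  x = 8: RHS = 5, y in [4, 7]  -> 2 point(s)
  x = 9: RHS = 5, y in [4, 7]  -> 2 point(s)
  x = 10: RHS = 4, y in [2, 9]  -> 2 point(s)
Affine points: 15. Add the point at infinity: total = 16.

#E(F_11) = 16


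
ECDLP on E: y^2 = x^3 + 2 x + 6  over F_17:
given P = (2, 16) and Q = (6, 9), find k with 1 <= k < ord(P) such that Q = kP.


Enumerate multiples of P until we hit Q = (6, 9):
  1P = (2, 16)
  2P = (11, 13)
  3P = (6, 8)
  4P = (13, 6)
  5P = (1, 14)
  6P = (1, 3)
  7P = (13, 11)
  8P = (6, 9)
Match found at i = 8.

k = 8


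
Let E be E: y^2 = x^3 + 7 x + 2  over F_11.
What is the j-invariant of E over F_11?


Delta = -16(4 a^3 + 27 b^2) mod 11 = 3
-1728 * (4 a)^3 = -1728 * (4*7)^3 mod 11 = 4
j = 4 * 3^(-1) mod 11 = 5

j = 5 (mod 11)


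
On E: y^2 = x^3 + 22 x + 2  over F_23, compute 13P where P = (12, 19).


k = 13 = 1101_2 (binary, LSB first: 1011)
Double-and-add from P = (12, 19):
  bit 0 = 1: acc = O + (12, 19) = (12, 19)
  bit 1 = 0: acc unchanged = (12, 19)
  bit 2 = 1: acc = (12, 19) + (10, 16) = (9, 20)
  bit 3 = 1: acc = (9, 20) + (3, 7) = (1, 5)

13P = (1, 5)


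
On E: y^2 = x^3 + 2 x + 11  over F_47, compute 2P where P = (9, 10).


Doubling: s = (3 x1^2 + a) / (2 y1)
s = (3*9^2 + 2) / (2*10) mod 47 = 24
x3 = s^2 - 2 x1 mod 47 = 24^2 - 2*9 = 41
y3 = s (x1 - x3) - y1 mod 47 = 24 * (9 - 41) - 10 = 21

2P = (41, 21)


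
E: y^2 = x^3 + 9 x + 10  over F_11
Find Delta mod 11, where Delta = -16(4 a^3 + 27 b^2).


4 a^3 + 27 b^2 = 4*9^3 + 27*10^2 = 2916 + 2700 = 5616
Delta = -16 * (5616) = -89856
Delta mod 11 = 3

Delta = 3 (mod 11)


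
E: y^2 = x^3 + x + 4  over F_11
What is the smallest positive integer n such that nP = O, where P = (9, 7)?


Compute successive multiples of P until we hit O:
  1P = (9, 7)
  2P = (2, 5)
  3P = (3, 1)
  4P = (0, 2)
  5P = (0, 9)
  6P = (3, 10)
  7P = (2, 6)
  8P = (9, 4)
  ... (continuing to 9P)
  9P = O

ord(P) = 9


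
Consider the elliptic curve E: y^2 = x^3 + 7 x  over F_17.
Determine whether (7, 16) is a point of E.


Check whether y^2 = x^3 + 7 x + 0 (mod 17) for (x, y) = (7, 16).
LHS: y^2 = 16^2 mod 17 = 1
RHS: x^3 + 7 x + 0 = 7^3 + 7*7 + 0 mod 17 = 1
LHS = RHS

Yes, on the curve


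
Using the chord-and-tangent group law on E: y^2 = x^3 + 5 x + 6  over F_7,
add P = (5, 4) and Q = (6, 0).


P != Q, so use the chord formula.
s = (y2 - y1) / (x2 - x1) = (3) / (1) mod 7 = 3
x3 = s^2 - x1 - x2 mod 7 = 3^2 - 5 - 6 = 5
y3 = s (x1 - x3) - y1 mod 7 = 3 * (5 - 5) - 4 = 3

P + Q = (5, 3)


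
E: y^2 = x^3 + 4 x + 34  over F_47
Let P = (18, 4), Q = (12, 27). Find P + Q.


P != Q, so use the chord formula.
s = (y2 - y1) / (x2 - x1) = (23) / (41) mod 47 = 4
x3 = s^2 - x1 - x2 mod 47 = 4^2 - 18 - 12 = 33
y3 = s (x1 - x3) - y1 mod 47 = 4 * (18 - 33) - 4 = 30

P + Q = (33, 30)


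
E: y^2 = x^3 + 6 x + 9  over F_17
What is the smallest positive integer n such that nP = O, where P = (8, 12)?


Compute successive multiples of P until we hit O:
  1P = (8, 12)
  2P = (0, 3)
  3P = (10, 7)
  4P = (1, 13)
  5P = (16, 11)
  6P = (14, 10)
  7P = (14, 7)
  8P = (16, 6)
  ... (continuing to 13P)
  13P = O

ord(P) = 13


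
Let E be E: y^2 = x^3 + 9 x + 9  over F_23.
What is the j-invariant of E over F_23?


Delta = -16(4 a^3 + 27 b^2) mod 23 = 2
-1728 * (4 a)^3 = -1728 * (4*9)^3 mod 23 = 10
j = 10 * 2^(-1) mod 23 = 5

j = 5 (mod 23)


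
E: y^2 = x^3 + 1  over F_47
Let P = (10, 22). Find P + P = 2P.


Doubling: s = (3 x1^2 + a) / (2 y1)
s = (3*10^2 + 0) / (2*22) mod 47 = 41
x3 = s^2 - 2 x1 mod 47 = 41^2 - 2*10 = 16
y3 = s (x1 - x3) - y1 mod 47 = 41 * (10 - 16) - 22 = 14

2P = (16, 14)


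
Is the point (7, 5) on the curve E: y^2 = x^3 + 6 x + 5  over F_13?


Check whether y^2 = x^3 + 6 x + 5 (mod 13) for (x, y) = (7, 5).
LHS: y^2 = 5^2 mod 13 = 12
RHS: x^3 + 6 x + 5 = 7^3 + 6*7 + 5 mod 13 = 0
LHS != RHS

No, not on the curve


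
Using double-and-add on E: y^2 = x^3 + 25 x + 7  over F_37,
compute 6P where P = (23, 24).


k = 6 = 110_2 (binary, LSB first: 011)
Double-and-add from P = (23, 24):
  bit 0 = 0: acc unchanged = O
  bit 1 = 1: acc = O + (24, 1) = (24, 1)
  bit 2 = 1: acc = (24, 1) + (1, 12) = (23, 13)

6P = (23, 13)


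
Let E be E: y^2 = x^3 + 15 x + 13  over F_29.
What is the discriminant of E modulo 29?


4 a^3 + 27 b^2 = 4*15^3 + 27*13^2 = 13500 + 4563 = 18063
Delta = -16 * (18063) = -289008
Delta mod 29 = 6

Delta = 6 (mod 29)


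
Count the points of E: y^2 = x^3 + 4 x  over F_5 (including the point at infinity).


For each x in F_5, count y with y^2 = x^3 + 4 x + 0 mod 5:
  x = 0: RHS = 0, y in [0]  -> 1 point(s)
  x = 1: RHS = 0, y in [0]  -> 1 point(s)
  x = 2: RHS = 1, y in [1, 4]  -> 2 point(s)
  x = 3: RHS = 4, y in [2, 3]  -> 2 point(s)
  x = 4: RHS = 0, y in [0]  -> 1 point(s)
Affine points: 7. Add the point at infinity: total = 8.

#E(F_5) = 8


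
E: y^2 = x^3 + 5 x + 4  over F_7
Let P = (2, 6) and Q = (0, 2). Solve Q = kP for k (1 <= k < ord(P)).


Enumerate multiples of P until we hit Q = (0, 2):
  1P = (2, 6)
  2P = (0, 5)
  3P = (0, 2)
Match found at i = 3.

k = 3


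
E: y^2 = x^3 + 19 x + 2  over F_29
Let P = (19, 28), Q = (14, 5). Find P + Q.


P != Q, so use the chord formula.
s = (y2 - y1) / (x2 - x1) = (6) / (24) mod 29 = 22
x3 = s^2 - x1 - x2 mod 29 = 22^2 - 19 - 14 = 16
y3 = s (x1 - x3) - y1 mod 29 = 22 * (19 - 16) - 28 = 9

P + Q = (16, 9)


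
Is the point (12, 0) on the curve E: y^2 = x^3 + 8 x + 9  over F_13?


Check whether y^2 = x^3 + 8 x + 9 (mod 13) for (x, y) = (12, 0).
LHS: y^2 = 0^2 mod 13 = 0
RHS: x^3 + 8 x + 9 = 12^3 + 8*12 + 9 mod 13 = 0
LHS = RHS

Yes, on the curve


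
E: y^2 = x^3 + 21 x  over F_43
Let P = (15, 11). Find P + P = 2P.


Doubling: s = (3 x1^2 + a) / (2 y1)
s = (3*15^2 + 21) / (2*11) mod 43 = 16
x3 = s^2 - 2 x1 mod 43 = 16^2 - 2*15 = 11
y3 = s (x1 - x3) - y1 mod 43 = 16 * (15 - 11) - 11 = 10

2P = (11, 10)


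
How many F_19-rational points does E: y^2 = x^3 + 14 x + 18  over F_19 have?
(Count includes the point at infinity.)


For each x in F_19, count y with y^2 = x^3 + 14 x + 18 mod 19:
  x = 2: RHS = 16, y in [4, 15]  -> 2 point(s)
  x = 3: RHS = 11, y in [7, 12]  -> 2 point(s)
  x = 4: RHS = 5, y in [9, 10]  -> 2 point(s)
  x = 5: RHS = 4, y in [2, 17]  -> 2 point(s)
  x = 16: RHS = 6, y in [5, 14]  -> 2 point(s)
  x = 17: RHS = 1, y in [1, 18]  -> 2 point(s)
Affine points: 12. Add the point at infinity: total = 13.

#E(F_19) = 13


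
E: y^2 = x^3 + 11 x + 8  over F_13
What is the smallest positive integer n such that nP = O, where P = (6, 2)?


Compute successive multiples of P until we hit O:
  1P = (6, 2)
  2P = (11, 2)
  3P = (9, 11)
  4P = (7, 8)
  5P = (10, 0)
  6P = (7, 5)
  7P = (9, 2)
  8P = (11, 11)
  ... (continuing to 10P)
  10P = O

ord(P) = 10


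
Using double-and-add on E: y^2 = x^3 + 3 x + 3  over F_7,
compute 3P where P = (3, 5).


k = 3 = 11_2 (binary, LSB first: 11)
Double-and-add from P = (3, 5):
  bit 0 = 1: acc = O + (3, 5) = (3, 5)
  bit 1 = 1: acc = (3, 5) + (3, 2) = O

3P = O


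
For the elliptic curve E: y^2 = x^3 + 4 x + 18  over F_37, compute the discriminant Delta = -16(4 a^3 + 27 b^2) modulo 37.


4 a^3 + 27 b^2 = 4*4^3 + 27*18^2 = 256 + 8748 = 9004
Delta = -16 * (9004) = -144064
Delta mod 37 = 14

Delta = 14 (mod 37)


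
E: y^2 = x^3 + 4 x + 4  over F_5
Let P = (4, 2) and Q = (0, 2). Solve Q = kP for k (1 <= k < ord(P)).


Enumerate multiples of P until we hit Q = (0, 2):
  1P = (4, 2)
  2P = (1, 2)
  3P = (0, 3)
  4P = (2, 0)
  5P = (0, 2)
Match found at i = 5.

k = 5


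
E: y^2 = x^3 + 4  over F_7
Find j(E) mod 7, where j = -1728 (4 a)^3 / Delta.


Delta = -16(4 a^3 + 27 b^2) mod 7 = 4
-1728 * (4 a)^3 = -1728 * (4*0)^3 mod 7 = 0
j = 0 * 4^(-1) mod 7 = 0

j = 0 (mod 7)


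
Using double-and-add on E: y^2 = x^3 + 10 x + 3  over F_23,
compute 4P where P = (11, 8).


k = 4 = 100_2 (binary, LSB first: 001)
Double-and-add from P = (11, 8):
  bit 0 = 0: acc unchanged = O
  bit 1 = 0: acc unchanged = O
  bit 2 = 1: acc = O + (7, 18) = (7, 18)

4P = (7, 18)


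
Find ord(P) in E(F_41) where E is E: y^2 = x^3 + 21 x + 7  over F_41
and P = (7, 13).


Compute successive multiples of P until we hit O:
  1P = (7, 13)
  2P = (36, 33)
  3P = (19, 7)
  4P = (5, 27)
  5P = (37, 33)
  6P = (2, 4)
  7P = (9, 8)
  8P = (21, 22)
  ... (continuing to 33P)
  33P = O

ord(P) = 33


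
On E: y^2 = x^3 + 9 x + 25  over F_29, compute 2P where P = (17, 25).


Doubling: s = (3 x1^2 + a) / (2 y1)
s = (3*17^2 + 9) / (2*25) mod 29 = 21
x3 = s^2 - 2 x1 mod 29 = 21^2 - 2*17 = 1
y3 = s (x1 - x3) - y1 mod 29 = 21 * (17 - 1) - 25 = 21

2P = (1, 21)


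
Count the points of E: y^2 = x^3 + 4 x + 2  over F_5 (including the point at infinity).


For each x in F_5, count y with y^2 = x^3 + 4 x + 2 mod 5:
  x = 3: RHS = 1, y in [1, 4]  -> 2 point(s)
Affine points: 2. Add the point at infinity: total = 3.

#E(F_5) = 3


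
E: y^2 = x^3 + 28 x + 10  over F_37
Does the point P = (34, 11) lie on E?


Check whether y^2 = x^3 + 28 x + 10 (mod 37) for (x, y) = (34, 11).
LHS: y^2 = 11^2 mod 37 = 10
RHS: x^3 + 28 x + 10 = 34^3 + 28*34 + 10 mod 37 = 10
LHS = RHS

Yes, on the curve


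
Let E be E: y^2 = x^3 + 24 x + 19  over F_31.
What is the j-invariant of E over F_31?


Delta = -16(4 a^3 + 27 b^2) mod 31 = 13
-1728 * (4 a)^3 = -1728 * (4*24)^3 mod 31 = 30
j = 30 * 13^(-1) mod 31 = 19

j = 19 (mod 31)


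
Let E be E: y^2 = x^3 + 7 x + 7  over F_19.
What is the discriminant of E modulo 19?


4 a^3 + 27 b^2 = 4*7^3 + 27*7^2 = 1372 + 1323 = 2695
Delta = -16 * (2695) = -43120
Delta mod 19 = 10

Delta = 10 (mod 19)


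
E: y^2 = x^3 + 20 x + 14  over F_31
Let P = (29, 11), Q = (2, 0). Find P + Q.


P != Q, so use the chord formula.
s = (y2 - y1) / (x2 - x1) = (20) / (4) mod 31 = 5
x3 = s^2 - x1 - x2 mod 31 = 5^2 - 29 - 2 = 25
y3 = s (x1 - x3) - y1 mod 31 = 5 * (29 - 25) - 11 = 9

P + Q = (25, 9)


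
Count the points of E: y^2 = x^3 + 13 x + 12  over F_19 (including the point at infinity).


For each x in F_19, count y with y^2 = x^3 + 13 x + 12 mod 19:
  x = 1: RHS = 7, y in [8, 11]  -> 2 point(s)
  x = 7: RHS = 9, y in [3, 16]  -> 2 point(s)
  x = 8: RHS = 1, y in [1, 18]  -> 2 point(s)
  x = 11: RHS = 4, y in [2, 17]  -> 2 point(s)
  x = 17: RHS = 16, y in [4, 15]  -> 2 point(s)
  x = 18: RHS = 17, y in [6, 13]  -> 2 point(s)
Affine points: 12. Add the point at infinity: total = 13.

#E(F_19) = 13


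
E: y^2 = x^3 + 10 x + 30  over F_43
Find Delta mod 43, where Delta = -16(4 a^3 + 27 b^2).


4 a^3 + 27 b^2 = 4*10^3 + 27*30^2 = 4000 + 24300 = 28300
Delta = -16 * (28300) = -452800
Delta mod 43 = 33

Delta = 33 (mod 43)


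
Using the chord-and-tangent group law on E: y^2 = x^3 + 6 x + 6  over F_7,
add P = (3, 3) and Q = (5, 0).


P != Q, so use the chord formula.
s = (y2 - y1) / (x2 - x1) = (4) / (2) mod 7 = 2
x3 = s^2 - x1 - x2 mod 7 = 2^2 - 3 - 5 = 3
y3 = s (x1 - x3) - y1 mod 7 = 2 * (3 - 3) - 3 = 4

P + Q = (3, 4)


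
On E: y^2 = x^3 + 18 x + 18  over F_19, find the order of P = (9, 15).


Compute successive multiples of P until we hit O:
  1P = (9, 15)
  2P = (10, 1)
  3P = (6, 0)
  4P = (10, 18)
  5P = (9, 4)
  6P = O

ord(P) = 6


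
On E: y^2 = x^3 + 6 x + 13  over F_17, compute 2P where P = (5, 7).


Doubling: s = (3 x1^2 + a) / (2 y1)
s = (3*5^2 + 6) / (2*7) mod 17 = 7
x3 = s^2 - 2 x1 mod 17 = 7^2 - 2*5 = 5
y3 = s (x1 - x3) - y1 mod 17 = 7 * (5 - 5) - 7 = 10

2P = (5, 10)


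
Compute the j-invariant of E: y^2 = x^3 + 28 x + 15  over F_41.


Delta = -16(4 a^3 + 27 b^2) mod 41 = 30
-1728 * (4 a)^3 = -1728 * (4*28)^3 mod 41 = 32
j = 32 * 30^(-1) mod 41 = 12

j = 12 (mod 41)


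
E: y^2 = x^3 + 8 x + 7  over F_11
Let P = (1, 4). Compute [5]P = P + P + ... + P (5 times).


k = 5 = 101_2 (binary, LSB first: 101)
Double-and-add from P = (1, 4):
  bit 0 = 1: acc = O + (1, 4) = (1, 4)
  bit 1 = 0: acc unchanged = (1, 4)
  bit 2 = 1: acc = (1, 4) + (2, 3) = (9, 4)

5P = (9, 4)


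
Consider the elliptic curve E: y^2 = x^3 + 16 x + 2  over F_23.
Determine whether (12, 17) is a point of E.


Check whether y^2 = x^3 + 16 x + 2 (mod 23) for (x, y) = (12, 17).
LHS: y^2 = 17^2 mod 23 = 13
RHS: x^3 + 16 x + 2 = 12^3 + 16*12 + 2 mod 23 = 13
LHS = RHS

Yes, on the curve


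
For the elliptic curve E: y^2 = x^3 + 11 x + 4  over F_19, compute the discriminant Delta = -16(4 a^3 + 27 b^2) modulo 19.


4 a^3 + 27 b^2 = 4*11^3 + 27*4^2 = 5324 + 432 = 5756
Delta = -16 * (5756) = -92096
Delta mod 19 = 16

Delta = 16 (mod 19)


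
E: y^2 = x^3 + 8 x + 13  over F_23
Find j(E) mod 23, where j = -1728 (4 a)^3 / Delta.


Delta = -16(4 a^3 + 27 b^2) mod 23 = 1
-1728 * (4 a)^3 = -1728 * (4*8)^3 mod 23 = 21
j = 21 * 1^(-1) mod 23 = 21

j = 21 (mod 23)


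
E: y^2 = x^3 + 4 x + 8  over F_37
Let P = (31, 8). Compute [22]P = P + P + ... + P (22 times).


k = 22 = 10110_2 (binary, LSB first: 01101)
Double-and-add from P = (31, 8):
  bit 0 = 0: acc unchanged = O
  bit 1 = 1: acc = O + (24, 4) = (24, 4)
  bit 2 = 1: acc = (24, 4) + (10, 30) = (14, 25)
  bit 3 = 0: acc unchanged = (14, 25)
  bit 4 = 1: acc = (14, 25) + (9, 25) = (14, 12)

22P = (14, 12)


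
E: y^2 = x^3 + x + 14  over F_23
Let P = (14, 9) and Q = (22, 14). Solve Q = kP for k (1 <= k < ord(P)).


Enumerate multiples of P until we hit Q = (22, 14):
  1P = (14, 9)
  2P = (1, 19)
  3P = (9, 19)
  4P = (4, 17)
  5P = (13, 4)
  6P = (21, 2)
  7P = (12, 12)
  8P = (5, 12)
  9P = (22, 9)
  10P = (10, 14)
  11P = (2, 22)
  12P = (16, 20)
  13P = (6, 12)
  14P = (15, 0)
  15P = (6, 11)
  16P = (16, 3)
  17P = (2, 1)
  18P = (10, 9)
  19P = (22, 14)
Match found at i = 19.

k = 19


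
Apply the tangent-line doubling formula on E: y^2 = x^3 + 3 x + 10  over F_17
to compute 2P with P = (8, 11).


Doubling: s = (3 x1^2 + a) / (2 y1)
s = (3*8^2 + 3) / (2*11) mod 17 = 5
x3 = s^2 - 2 x1 mod 17 = 5^2 - 2*8 = 9
y3 = s (x1 - x3) - y1 mod 17 = 5 * (8 - 9) - 11 = 1

2P = (9, 1)


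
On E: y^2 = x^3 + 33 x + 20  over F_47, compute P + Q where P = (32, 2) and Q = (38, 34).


P != Q, so use the chord formula.
s = (y2 - y1) / (x2 - x1) = (32) / (6) mod 47 = 21
x3 = s^2 - x1 - x2 mod 47 = 21^2 - 32 - 38 = 42
y3 = s (x1 - x3) - y1 mod 47 = 21 * (32 - 42) - 2 = 23

P + Q = (42, 23)


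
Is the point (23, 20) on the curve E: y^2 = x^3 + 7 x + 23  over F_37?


Check whether y^2 = x^3 + 7 x + 23 (mod 37) for (x, y) = (23, 20).
LHS: y^2 = 20^2 mod 37 = 30
RHS: x^3 + 7 x + 23 = 23^3 + 7*23 + 23 mod 37 = 30
LHS = RHS

Yes, on the curve


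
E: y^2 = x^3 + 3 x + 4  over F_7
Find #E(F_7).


For each x in F_7, count y with y^2 = x^3 + 3 x + 4 mod 7:
  x = 0: RHS = 4, y in [2, 5]  -> 2 point(s)
  x = 1: RHS = 1, y in [1, 6]  -> 2 point(s)
  x = 2: RHS = 4, y in [2, 5]  -> 2 point(s)
  x = 5: RHS = 4, y in [2, 5]  -> 2 point(s)
  x = 6: RHS = 0, y in [0]  -> 1 point(s)
Affine points: 9. Add the point at infinity: total = 10.

#E(F_7) = 10


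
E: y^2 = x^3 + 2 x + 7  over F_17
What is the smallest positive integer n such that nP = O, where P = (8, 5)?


Compute successive multiples of P until we hit O:
  1P = (8, 5)
  2P = (2, 6)
  3P = (16, 2)
  4P = (12, 5)
  5P = (14, 12)
  6P = (11, 0)
  7P = (14, 5)
  8P = (12, 12)
  ... (continuing to 12P)
  12P = O

ord(P) = 12


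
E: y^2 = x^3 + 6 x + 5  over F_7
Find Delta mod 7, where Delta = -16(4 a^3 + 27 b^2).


4 a^3 + 27 b^2 = 4*6^3 + 27*5^2 = 864 + 675 = 1539
Delta = -16 * (1539) = -24624
Delta mod 7 = 2

Delta = 2 (mod 7)


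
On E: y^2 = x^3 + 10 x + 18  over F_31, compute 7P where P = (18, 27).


k = 7 = 111_2 (binary, LSB first: 111)
Double-and-add from P = (18, 27):
  bit 0 = 1: acc = O + (18, 27) = (18, 27)
  bit 1 = 1: acc = (18, 27) + (14, 9) = (27, 10)
  bit 2 = 1: acc = (27, 10) + (11, 8) = (9, 0)

7P = (9, 0)


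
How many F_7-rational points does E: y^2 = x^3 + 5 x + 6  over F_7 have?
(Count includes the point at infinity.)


For each x in F_7, count y with y^2 = x^3 + 5 x + 6 mod 7:
  x = 5: RHS = 2, y in [3, 4]  -> 2 point(s)
  x = 6: RHS = 0, y in [0]  -> 1 point(s)
Affine points: 3. Add the point at infinity: total = 4.

#E(F_7) = 4


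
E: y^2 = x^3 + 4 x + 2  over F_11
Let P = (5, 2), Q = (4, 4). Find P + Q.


P != Q, so use the chord formula.
s = (y2 - y1) / (x2 - x1) = (2) / (10) mod 11 = 9
x3 = s^2 - x1 - x2 mod 11 = 9^2 - 5 - 4 = 6
y3 = s (x1 - x3) - y1 mod 11 = 9 * (5 - 6) - 2 = 0

P + Q = (6, 0)


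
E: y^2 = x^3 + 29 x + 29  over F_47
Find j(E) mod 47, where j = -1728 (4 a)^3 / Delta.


Delta = -16(4 a^3 + 27 b^2) mod 47 = 19
-1728 * (4 a)^3 = -1728 * (4*29)^3 mod 47 = 4
j = 4 * 19^(-1) mod 47 = 20

j = 20 (mod 47)


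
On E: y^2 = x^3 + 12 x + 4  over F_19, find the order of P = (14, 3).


Compute successive multiples of P until we hit O:
  1P = (14, 3)
  2P = (16, 6)
  3P = (15, 5)
  4P = (13, 18)
  5P = (8, 2)
  6P = (6, 11)
  7P = (0, 2)
  8P = (2, 6)
  ... (continuing to 23P)
  23P = O

ord(P) = 23


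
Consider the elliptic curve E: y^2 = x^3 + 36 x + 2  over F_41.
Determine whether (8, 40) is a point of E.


Check whether y^2 = x^3 + 36 x + 2 (mod 41) for (x, y) = (8, 40).
LHS: y^2 = 40^2 mod 41 = 1
RHS: x^3 + 36 x + 2 = 8^3 + 36*8 + 2 mod 41 = 23
LHS != RHS

No, not on the curve


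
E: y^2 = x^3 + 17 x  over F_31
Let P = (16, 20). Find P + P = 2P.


Doubling: s = (3 x1^2 + a) / (2 y1)
s = (3*16^2 + 17) / (2*20) mod 31 = 8
x3 = s^2 - 2 x1 mod 31 = 8^2 - 2*16 = 1
y3 = s (x1 - x3) - y1 mod 31 = 8 * (16 - 1) - 20 = 7

2P = (1, 7)


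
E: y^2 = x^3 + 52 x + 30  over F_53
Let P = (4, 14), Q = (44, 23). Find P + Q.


P != Q, so use the chord formula.
s = (y2 - y1) / (x2 - x1) = (9) / (40) mod 53 = 36
x3 = s^2 - x1 - x2 mod 53 = 36^2 - 4 - 44 = 29
y3 = s (x1 - x3) - y1 mod 53 = 36 * (4 - 29) - 14 = 40

P + Q = (29, 40)


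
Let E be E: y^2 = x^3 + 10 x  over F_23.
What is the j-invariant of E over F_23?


Delta = -16(4 a^3 + 27 b^2) mod 23 = 9
-1728 * (4 a)^3 = -1728 * (4*10)^3 mod 23 = 4
j = 4 * 9^(-1) mod 23 = 3

j = 3 (mod 23)


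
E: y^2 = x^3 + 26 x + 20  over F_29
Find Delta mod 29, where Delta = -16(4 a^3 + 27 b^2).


4 a^3 + 27 b^2 = 4*26^3 + 27*20^2 = 70304 + 10800 = 81104
Delta = -16 * (81104) = -1297664
Delta mod 29 = 28

Delta = 28 (mod 29)


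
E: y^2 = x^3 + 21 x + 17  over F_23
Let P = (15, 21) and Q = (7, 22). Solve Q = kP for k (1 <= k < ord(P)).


Enumerate multiples of P until we hit Q = (7, 22):
  1P = (15, 21)
  2P = (1, 4)
  3P = (10, 13)
  4P = (7, 1)
  5P = (13, 7)
  6P = (21, 6)
  7P = (22, 8)
  8P = (4, 21)
  9P = (4, 2)
  10P = (22, 15)
  11P = (21, 17)
  12P = (13, 16)
  13P = (7, 22)
Match found at i = 13.

k = 13


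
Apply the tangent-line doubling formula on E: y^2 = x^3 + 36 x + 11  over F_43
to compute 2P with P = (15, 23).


Doubling: s = (3 x1^2 + a) / (2 y1)
s = (3*15^2 + 36) / (2*23) mod 43 = 22
x3 = s^2 - 2 x1 mod 43 = 22^2 - 2*15 = 24
y3 = s (x1 - x3) - y1 mod 43 = 22 * (15 - 24) - 23 = 37

2P = (24, 37)


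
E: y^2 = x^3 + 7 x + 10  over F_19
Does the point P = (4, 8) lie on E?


Check whether y^2 = x^3 + 7 x + 10 (mod 19) for (x, y) = (4, 8).
LHS: y^2 = 8^2 mod 19 = 7
RHS: x^3 + 7 x + 10 = 4^3 + 7*4 + 10 mod 19 = 7
LHS = RHS

Yes, on the curve


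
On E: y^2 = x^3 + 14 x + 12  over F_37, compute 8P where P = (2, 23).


k = 8 = 1000_2 (binary, LSB first: 0001)
Double-and-add from P = (2, 23):
  bit 0 = 0: acc unchanged = O
  bit 1 = 0: acc unchanged = O
  bit 2 = 0: acc unchanged = O
  bit 3 = 1: acc = O + (26, 9) = (26, 9)

8P = (26, 9)


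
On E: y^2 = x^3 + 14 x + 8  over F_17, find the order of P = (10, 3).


Compute successive multiples of P until we hit O:
  1P = (10, 3)
  2P = (12, 0)
  3P = (10, 14)
  4P = O

ord(P) = 4


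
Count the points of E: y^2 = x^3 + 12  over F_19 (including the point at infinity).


For each x in F_19, count y with y^2 = x^3 + 0 x + 12 mod 19:
  x = 2: RHS = 1, y in [1, 18]  -> 2 point(s)
  x = 3: RHS = 1, y in [1, 18]  -> 2 point(s)
  x = 4: RHS = 0, y in [0]  -> 1 point(s)
  x = 5: RHS = 4, y in [2, 17]  -> 2 point(s)
  x = 6: RHS = 0, y in [0]  -> 1 point(s)
  x = 8: RHS = 11, y in [7, 12]  -> 2 point(s)
  x = 9: RHS = 0, y in [0]  -> 1 point(s)
  x = 10: RHS = 5, y in [9, 10]  -> 2 point(s)
  x = 12: RHS = 11, y in [7, 12]  -> 2 point(s)
  x = 13: RHS = 5, y in [9, 10]  -> 2 point(s)
  x = 14: RHS = 1, y in [1, 18]  -> 2 point(s)
  x = 15: RHS = 5, y in [9, 10]  -> 2 point(s)
  x = 16: RHS = 4, y in [2, 17]  -> 2 point(s)
  x = 17: RHS = 4, y in [2, 17]  -> 2 point(s)
  x = 18: RHS = 11, y in [7, 12]  -> 2 point(s)
Affine points: 27. Add the point at infinity: total = 28.

#E(F_19) = 28


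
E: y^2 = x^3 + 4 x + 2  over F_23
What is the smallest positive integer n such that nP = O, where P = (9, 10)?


Compute successive multiples of P until we hit O:
  1P = (9, 10)
  2P = (9, 13)
  3P = O

ord(P) = 3


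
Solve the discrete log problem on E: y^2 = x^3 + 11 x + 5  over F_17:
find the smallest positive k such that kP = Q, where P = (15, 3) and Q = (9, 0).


Enumerate multiples of P until we hit Q = (9, 0):
  1P = (15, 3)
  2P = (5, 7)
  3P = (6, 7)
  4P = (9, 0)
Match found at i = 4.

k = 4


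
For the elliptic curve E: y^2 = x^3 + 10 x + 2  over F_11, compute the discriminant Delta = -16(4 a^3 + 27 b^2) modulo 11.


4 a^3 + 27 b^2 = 4*10^3 + 27*2^2 = 4000 + 108 = 4108
Delta = -16 * (4108) = -65728
Delta mod 11 = 8

Delta = 8 (mod 11)


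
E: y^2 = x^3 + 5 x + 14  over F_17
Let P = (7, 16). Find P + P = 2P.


Doubling: s = (3 x1^2 + a) / (2 y1)
s = (3*7^2 + 5) / (2*16) mod 17 = 9
x3 = s^2 - 2 x1 mod 17 = 9^2 - 2*7 = 16
y3 = s (x1 - x3) - y1 mod 17 = 9 * (7 - 16) - 16 = 5

2P = (16, 5)


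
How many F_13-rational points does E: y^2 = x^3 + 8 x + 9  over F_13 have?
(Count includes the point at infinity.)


For each x in F_13, count y with y^2 = x^3 + 8 x + 9 mod 13:
  x = 0: RHS = 9, y in [3, 10]  -> 2 point(s)
  x = 4: RHS = 1, y in [1, 12]  -> 2 point(s)
  x = 6: RHS = 0, y in [0]  -> 1 point(s)
  x = 8: RHS = 0, y in [0]  -> 1 point(s)
  x = 9: RHS = 4, y in [2, 11]  -> 2 point(s)
  x = 10: RHS = 10, y in [6, 7]  -> 2 point(s)
  x = 12: RHS = 0, y in [0]  -> 1 point(s)
Affine points: 11. Add the point at infinity: total = 12.

#E(F_13) = 12


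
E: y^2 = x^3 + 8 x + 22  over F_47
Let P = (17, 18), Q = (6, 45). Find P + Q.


P != Q, so use the chord formula.
s = (y2 - y1) / (x2 - x1) = (27) / (36) mod 47 = 36
x3 = s^2 - x1 - x2 mod 47 = 36^2 - 17 - 6 = 4
y3 = s (x1 - x3) - y1 mod 47 = 36 * (17 - 4) - 18 = 27

P + Q = (4, 27)


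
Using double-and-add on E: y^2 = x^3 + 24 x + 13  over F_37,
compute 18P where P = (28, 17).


k = 18 = 10010_2 (binary, LSB first: 01001)
Double-and-add from P = (28, 17):
  bit 0 = 0: acc unchanged = O
  bit 1 = 1: acc = O + (21, 26) = (21, 26)
  bit 2 = 0: acc unchanged = (21, 26)
  bit 3 = 0: acc unchanged = (21, 26)
  bit 4 = 1: acc = (21, 26) + (15, 14) = (5, 6)

18P = (5, 6)


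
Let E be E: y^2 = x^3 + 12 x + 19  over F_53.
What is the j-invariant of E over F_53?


Delta = -16(4 a^3 + 27 b^2) mod 53 = 46
-1728 * (4 a)^3 = -1728 * (4*12)^3 mod 53 = 25
j = 25 * 46^(-1) mod 53 = 4

j = 4 (mod 53)


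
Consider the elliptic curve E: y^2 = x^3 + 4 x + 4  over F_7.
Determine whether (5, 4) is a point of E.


Check whether y^2 = x^3 + 4 x + 4 (mod 7) for (x, y) = (5, 4).
LHS: y^2 = 4^2 mod 7 = 2
RHS: x^3 + 4 x + 4 = 5^3 + 4*5 + 4 mod 7 = 2
LHS = RHS

Yes, on the curve


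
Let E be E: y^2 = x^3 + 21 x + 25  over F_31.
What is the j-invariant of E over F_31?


Delta = -16(4 a^3 + 27 b^2) mod 31 = 26
-1728 * (4 a)^3 = -1728 * (4*21)^3 mod 31 = 27
j = 27 * 26^(-1) mod 31 = 7

j = 7 (mod 31)


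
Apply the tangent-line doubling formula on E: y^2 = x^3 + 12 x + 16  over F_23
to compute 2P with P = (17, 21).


Doubling: s = (3 x1^2 + a) / (2 y1)
s = (3*17^2 + 12) / (2*21) mod 23 = 16
x3 = s^2 - 2 x1 mod 23 = 16^2 - 2*17 = 15
y3 = s (x1 - x3) - y1 mod 23 = 16 * (17 - 15) - 21 = 11

2P = (15, 11)


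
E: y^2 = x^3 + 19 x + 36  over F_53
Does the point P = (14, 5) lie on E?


Check whether y^2 = x^3 + 19 x + 36 (mod 53) for (x, y) = (14, 5).
LHS: y^2 = 5^2 mod 53 = 25
RHS: x^3 + 19 x + 36 = 14^3 + 19*14 + 36 mod 53 = 25
LHS = RHS

Yes, on the curve


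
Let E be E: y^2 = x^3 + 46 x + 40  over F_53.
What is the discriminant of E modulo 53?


4 a^3 + 27 b^2 = 4*46^3 + 27*40^2 = 389344 + 43200 = 432544
Delta = -16 * (432544) = -6920704
Delta mod 53 = 36

Delta = 36 (mod 53)


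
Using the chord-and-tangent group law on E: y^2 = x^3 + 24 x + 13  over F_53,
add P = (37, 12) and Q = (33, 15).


P != Q, so use the chord formula.
s = (y2 - y1) / (x2 - x1) = (3) / (49) mod 53 = 39
x3 = s^2 - x1 - x2 mod 53 = 39^2 - 37 - 33 = 20
y3 = s (x1 - x3) - y1 mod 53 = 39 * (37 - 20) - 12 = 15

P + Q = (20, 15)


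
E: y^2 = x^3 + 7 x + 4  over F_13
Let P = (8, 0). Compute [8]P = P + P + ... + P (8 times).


k = 8 = 1000_2 (binary, LSB first: 0001)
Double-and-add from P = (8, 0):
  bit 0 = 0: acc unchanged = O
  bit 1 = 0: acc unchanged = O
  bit 2 = 0: acc unchanged = O
  bit 3 = 1: acc = O + O = O

8P = O


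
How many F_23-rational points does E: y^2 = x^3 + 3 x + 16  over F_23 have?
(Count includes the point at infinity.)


For each x in F_23, count y with y^2 = x^3 + 3 x + 16 mod 23:
  x = 0: RHS = 16, y in [4, 19]  -> 2 point(s)
  x = 3: RHS = 6, y in [11, 12]  -> 2 point(s)
  x = 4: RHS = 0, y in [0]  -> 1 point(s)
  x = 5: RHS = 18, y in [8, 15]  -> 2 point(s)
  x = 7: RHS = 12, y in [9, 14]  -> 2 point(s)
  x = 8: RHS = 0, y in [0]  -> 1 point(s)
  x = 9: RHS = 13, y in [6, 17]  -> 2 point(s)
  x = 11: RHS = 0, y in [0]  -> 1 point(s)
  x = 12: RHS = 9, y in [3, 20]  -> 2 point(s)
  x = 15: RHS = 9, y in [3, 20]  -> 2 point(s)
  x = 17: RHS = 12, y in [9, 14]  -> 2 point(s)
  x = 19: RHS = 9, y in [3, 20]  -> 2 point(s)
  x = 20: RHS = 3, y in [7, 16]  -> 2 point(s)
  x = 21: RHS = 2, y in [5, 18]  -> 2 point(s)
  x = 22: RHS = 12, y in [9, 14]  -> 2 point(s)
Affine points: 27. Add the point at infinity: total = 28.

#E(F_23) = 28


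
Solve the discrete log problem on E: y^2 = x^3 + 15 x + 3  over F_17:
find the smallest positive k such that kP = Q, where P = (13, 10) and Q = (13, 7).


Enumerate multiples of P until we hit Q = (13, 7):
  1P = (13, 10)
  2P = (7, 14)
  3P = (5, 13)
  4P = (1, 11)
  5P = (1, 6)
  6P = (5, 4)
  7P = (7, 3)
  8P = (13, 7)
Match found at i = 8.

k = 8


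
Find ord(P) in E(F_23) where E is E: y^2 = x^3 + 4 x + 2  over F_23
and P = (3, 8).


Compute successive multiples of P until we hit O:
  1P = (3, 8)
  2P = (0, 5)
  3P = (21, 20)
  4P = (2, 8)
  5P = (18, 15)
  6P = (6, 9)
  7P = (9, 13)
  8P = (20, 20)
  ... (continuing to 21P)
  21P = O

ord(P) = 21


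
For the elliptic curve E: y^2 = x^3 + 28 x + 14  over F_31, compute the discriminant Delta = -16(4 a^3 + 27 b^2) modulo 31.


4 a^3 + 27 b^2 = 4*28^3 + 27*14^2 = 87808 + 5292 = 93100
Delta = -16 * (93100) = -1489600
Delta mod 31 = 12

Delta = 12 (mod 31)


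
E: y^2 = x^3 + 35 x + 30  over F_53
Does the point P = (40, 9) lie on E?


Check whether y^2 = x^3 + 35 x + 30 (mod 53) for (x, y) = (40, 9).
LHS: y^2 = 9^2 mod 53 = 28
RHS: x^3 + 35 x + 30 = 40^3 + 35*40 + 30 mod 53 = 28
LHS = RHS

Yes, on the curve


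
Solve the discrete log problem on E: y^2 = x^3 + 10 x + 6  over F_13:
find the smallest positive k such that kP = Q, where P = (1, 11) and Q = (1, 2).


Enumerate multiples of P until we hit Q = (1, 2):
  1P = (1, 11)
  2P = (11, 2)
  3P = (10, 1)
  4P = (5, 5)
  5P = (6, 3)
  6P = (7, 9)
  7P = (8, 0)
  8P = (7, 4)
  9P = (6, 10)
  10P = (5, 8)
  11P = (10, 12)
  12P = (11, 11)
  13P = (1, 2)
Match found at i = 13.

k = 13


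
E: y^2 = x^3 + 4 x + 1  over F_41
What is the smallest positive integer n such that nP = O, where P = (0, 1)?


Compute successive multiples of P until we hit O:
  1P = (0, 1)
  2P = (4, 32)
  3P = (33, 20)
  4P = (13, 35)
  5P = (5, 8)
  6P = (15, 19)
  7P = (34, 32)
  8P = (40, 18)
  ... (continuing to 47P)
  47P = O

ord(P) = 47


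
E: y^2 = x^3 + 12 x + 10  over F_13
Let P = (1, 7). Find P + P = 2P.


Doubling: s = (3 x1^2 + a) / (2 y1)
s = (3*1^2 + 12) / (2*7) mod 13 = 2
x3 = s^2 - 2 x1 mod 13 = 2^2 - 2*1 = 2
y3 = s (x1 - x3) - y1 mod 13 = 2 * (1 - 2) - 7 = 4

2P = (2, 4)


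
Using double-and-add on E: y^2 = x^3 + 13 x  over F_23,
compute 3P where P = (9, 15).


k = 3 = 11_2 (binary, LSB first: 11)
Double-and-add from P = (9, 15):
  bit 0 = 1: acc = O + (9, 15) = (9, 15)
  bit 1 = 1: acc = (9, 15) + (8, 15) = (6, 8)

3P = (6, 8)


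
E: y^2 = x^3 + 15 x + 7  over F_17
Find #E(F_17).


For each x in F_17, count y with y^2 = x^3 + 15 x + 7 mod 17:
  x = 7: RHS = 13, y in [8, 9]  -> 2 point(s)
  x = 9: RHS = 4, y in [2, 15]  -> 2 point(s)
  x = 10: RHS = 1, y in [1, 16]  -> 2 point(s)
  x = 13: RHS = 2, y in [6, 11]  -> 2 point(s)
  x = 16: RHS = 8, y in [5, 12]  -> 2 point(s)
Affine points: 10. Add the point at infinity: total = 11.

#E(F_17) = 11


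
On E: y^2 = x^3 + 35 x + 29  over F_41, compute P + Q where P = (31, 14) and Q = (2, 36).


P != Q, so use the chord formula.
s = (y2 - y1) / (x2 - x1) = (22) / (12) mod 41 = 36
x3 = s^2 - x1 - x2 mod 41 = 36^2 - 31 - 2 = 33
y3 = s (x1 - x3) - y1 mod 41 = 36 * (31 - 33) - 14 = 37

P + Q = (33, 37)


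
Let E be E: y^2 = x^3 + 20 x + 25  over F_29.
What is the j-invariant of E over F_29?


Delta = -16(4 a^3 + 27 b^2) mod 29 = 14
-1728 * (4 a)^3 = -1728 * (4*20)^3 mod 29 = 2
j = 2 * 14^(-1) mod 29 = 25

j = 25 (mod 29)


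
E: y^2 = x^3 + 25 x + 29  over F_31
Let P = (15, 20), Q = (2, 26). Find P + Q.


P != Q, so use the chord formula.
s = (y2 - y1) / (x2 - x1) = (6) / (18) mod 31 = 21
x3 = s^2 - x1 - x2 mod 31 = 21^2 - 15 - 2 = 21
y3 = s (x1 - x3) - y1 mod 31 = 21 * (15 - 21) - 20 = 9

P + Q = (21, 9)


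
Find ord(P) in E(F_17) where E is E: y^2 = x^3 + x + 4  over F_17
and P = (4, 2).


Compute successive multiples of P until we hit O:
  1P = (4, 2)
  2P = (5, 7)
  3P = (16, 6)
  4P = (16, 11)
  5P = (5, 10)
  6P = (4, 15)
  7P = O

ord(P) = 7


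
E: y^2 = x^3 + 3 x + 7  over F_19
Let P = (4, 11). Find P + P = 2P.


Doubling: s = (3 x1^2 + a) / (2 y1)
s = (3*4^2 + 3) / (2*11) mod 19 = 17
x3 = s^2 - 2 x1 mod 19 = 17^2 - 2*4 = 15
y3 = s (x1 - x3) - y1 mod 19 = 17 * (4 - 15) - 11 = 11

2P = (15, 11)


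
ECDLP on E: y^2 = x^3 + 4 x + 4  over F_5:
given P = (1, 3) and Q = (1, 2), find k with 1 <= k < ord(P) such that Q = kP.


Enumerate multiples of P until we hit Q = (1, 2):
  1P = (1, 3)
  2P = (2, 0)
  3P = (1, 2)
Match found at i = 3.

k = 3


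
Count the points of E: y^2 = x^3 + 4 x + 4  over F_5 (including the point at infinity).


For each x in F_5, count y with y^2 = x^3 + 4 x + 4 mod 5:
  x = 0: RHS = 4, y in [2, 3]  -> 2 point(s)
  x = 1: RHS = 4, y in [2, 3]  -> 2 point(s)
  x = 2: RHS = 0, y in [0]  -> 1 point(s)
  x = 4: RHS = 4, y in [2, 3]  -> 2 point(s)
Affine points: 7. Add the point at infinity: total = 8.

#E(F_5) = 8


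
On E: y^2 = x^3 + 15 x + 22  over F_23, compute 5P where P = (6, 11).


k = 5 = 101_2 (binary, LSB first: 101)
Double-and-add from P = (6, 11):
  bit 0 = 1: acc = O + (6, 11) = (6, 11)
  bit 1 = 0: acc unchanged = (6, 11)
  bit 2 = 1: acc = (6, 11) + (6, 11) = (6, 12)

5P = (6, 12)


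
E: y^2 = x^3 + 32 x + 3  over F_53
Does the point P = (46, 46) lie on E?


Check whether y^2 = x^3 + 32 x + 3 (mod 53) for (x, y) = (46, 46).
LHS: y^2 = 46^2 mod 53 = 49
RHS: x^3 + 32 x + 3 = 46^3 + 32*46 + 3 mod 53 = 19
LHS != RHS

No, not on the curve


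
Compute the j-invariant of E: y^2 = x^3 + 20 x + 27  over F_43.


Delta = -16(4 a^3 + 27 b^2) mod 43 = 5
-1728 * (4 a)^3 = -1728 * (4*20)^3 mod 43 = 8
j = 8 * 5^(-1) mod 43 = 36

j = 36 (mod 43)


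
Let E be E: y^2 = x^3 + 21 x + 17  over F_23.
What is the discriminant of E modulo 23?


4 a^3 + 27 b^2 = 4*21^3 + 27*17^2 = 37044 + 7803 = 44847
Delta = -16 * (44847) = -717552
Delta mod 23 = 2

Delta = 2 (mod 23)


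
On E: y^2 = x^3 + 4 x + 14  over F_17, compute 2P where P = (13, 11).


Doubling: s = (3 x1^2 + a) / (2 y1)
s = (3*13^2 + 4) / (2*11) mod 17 = 7
x3 = s^2 - 2 x1 mod 17 = 7^2 - 2*13 = 6
y3 = s (x1 - x3) - y1 mod 17 = 7 * (13 - 6) - 11 = 4

2P = (6, 4)


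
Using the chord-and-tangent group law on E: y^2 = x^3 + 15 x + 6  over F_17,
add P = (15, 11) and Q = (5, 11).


P != Q, so use the chord formula.
s = (y2 - y1) / (x2 - x1) = (0) / (7) mod 17 = 0
x3 = s^2 - x1 - x2 mod 17 = 0^2 - 15 - 5 = 14
y3 = s (x1 - x3) - y1 mod 17 = 0 * (15 - 14) - 11 = 6

P + Q = (14, 6)


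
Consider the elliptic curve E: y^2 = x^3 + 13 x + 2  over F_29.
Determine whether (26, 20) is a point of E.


Check whether y^2 = x^3 + 13 x + 2 (mod 29) for (x, y) = (26, 20).
LHS: y^2 = 20^2 mod 29 = 23
RHS: x^3 + 13 x + 2 = 26^3 + 13*26 + 2 mod 29 = 23
LHS = RHS

Yes, on the curve


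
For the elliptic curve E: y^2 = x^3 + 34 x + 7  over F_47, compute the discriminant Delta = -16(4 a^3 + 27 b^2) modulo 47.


4 a^3 + 27 b^2 = 4*34^3 + 27*7^2 = 157216 + 1323 = 158539
Delta = -16 * (158539) = -2536624
Delta mod 47 = 13

Delta = 13 (mod 47)


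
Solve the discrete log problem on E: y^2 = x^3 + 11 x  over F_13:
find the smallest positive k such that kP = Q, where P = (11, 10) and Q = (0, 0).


Enumerate multiples of P until we hit Q = (0, 0):
  1P = (11, 10)
  2P = (1, 8)
  3P = (0, 0)
Match found at i = 3.

k = 3


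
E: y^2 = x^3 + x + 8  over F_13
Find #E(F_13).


For each x in F_13, count y with y^2 = x^3 + 1 x + 8 mod 13:
  x = 1: RHS = 10, y in [6, 7]  -> 2 point(s)
  x = 3: RHS = 12, y in [5, 8]  -> 2 point(s)
  x = 6: RHS = 9, y in [3, 10]  -> 2 point(s)
  x = 10: RHS = 4, y in [2, 11]  -> 2 point(s)
Affine points: 8. Add the point at infinity: total = 9.

#E(F_13) = 9


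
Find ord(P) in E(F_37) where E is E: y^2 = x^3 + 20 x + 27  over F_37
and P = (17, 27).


Compute successive multiples of P until we hit O:
  1P = (17, 27)
  2P = (24, 30)
  3P = (6, 20)
  4P = (30, 32)
  5P = (0, 8)
  6P = (16, 22)
  7P = (29, 24)
  8P = (35, 33)
  ... (continuing to 40P)
  40P = O

ord(P) = 40


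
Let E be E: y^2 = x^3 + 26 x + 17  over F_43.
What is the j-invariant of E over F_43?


Delta = -16(4 a^3 + 27 b^2) mod 43 = 40
-1728 * (4 a)^3 = -1728 * (4*26)^3 mod 43 = 42
j = 42 * 40^(-1) mod 43 = 29

j = 29 (mod 43)


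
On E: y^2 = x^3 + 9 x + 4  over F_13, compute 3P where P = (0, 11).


k = 3 = 11_2 (binary, LSB first: 11)
Double-and-add from P = (0, 11):
  bit 0 = 1: acc = O + (0, 11) = (0, 11)
  bit 1 = 1: acc = (0, 11) + (1, 1) = (8, 4)

3P = (8, 4)


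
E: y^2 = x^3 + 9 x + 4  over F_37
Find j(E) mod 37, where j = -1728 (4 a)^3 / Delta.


Delta = -16(4 a^3 + 27 b^2) mod 37 = 8
-1728 * (4 a)^3 = -1728 * (4*9)^3 mod 37 = 26
j = 26 * 8^(-1) mod 37 = 31

j = 31 (mod 37)


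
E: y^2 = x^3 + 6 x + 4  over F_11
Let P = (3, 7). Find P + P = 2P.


Doubling: s = (3 x1^2 + a) / (2 y1)
s = (3*3^2 + 6) / (2*7) mod 11 = 0
x3 = s^2 - 2 x1 mod 11 = 0^2 - 2*3 = 5
y3 = s (x1 - x3) - y1 mod 11 = 0 * (3 - 5) - 7 = 4

2P = (5, 4)


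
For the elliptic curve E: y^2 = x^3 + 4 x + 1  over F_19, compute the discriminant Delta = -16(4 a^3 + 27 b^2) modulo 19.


4 a^3 + 27 b^2 = 4*4^3 + 27*1^2 = 256 + 27 = 283
Delta = -16 * (283) = -4528
Delta mod 19 = 13

Delta = 13 (mod 19)
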